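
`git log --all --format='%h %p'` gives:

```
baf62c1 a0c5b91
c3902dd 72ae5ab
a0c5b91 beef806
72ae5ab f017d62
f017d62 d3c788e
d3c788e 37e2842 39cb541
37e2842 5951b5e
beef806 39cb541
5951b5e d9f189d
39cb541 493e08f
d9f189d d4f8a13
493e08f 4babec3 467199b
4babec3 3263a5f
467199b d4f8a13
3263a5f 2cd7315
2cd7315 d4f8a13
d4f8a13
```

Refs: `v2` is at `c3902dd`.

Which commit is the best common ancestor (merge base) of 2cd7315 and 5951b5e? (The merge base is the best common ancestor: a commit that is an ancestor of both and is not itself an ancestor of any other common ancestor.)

d4f8a13

Ancestors of 2cd7315: {2cd7315, d4f8a13}.
Ancestors of 5951b5e: {5951b5e, d4f8a13, d9f189d}.
Common ancestors: {d4f8a13}.
The only common ancestor is d4f8a13, so it is the merge base.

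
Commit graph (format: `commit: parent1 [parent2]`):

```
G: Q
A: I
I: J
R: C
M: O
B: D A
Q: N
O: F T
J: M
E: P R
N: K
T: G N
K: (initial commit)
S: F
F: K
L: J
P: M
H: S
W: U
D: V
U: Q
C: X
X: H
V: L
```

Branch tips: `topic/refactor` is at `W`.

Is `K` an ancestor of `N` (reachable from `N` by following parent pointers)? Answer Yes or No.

Yes

Ancestors of N (commits reachable by following parents): {K, N}.
K is in that set, so it is an ancestor of N.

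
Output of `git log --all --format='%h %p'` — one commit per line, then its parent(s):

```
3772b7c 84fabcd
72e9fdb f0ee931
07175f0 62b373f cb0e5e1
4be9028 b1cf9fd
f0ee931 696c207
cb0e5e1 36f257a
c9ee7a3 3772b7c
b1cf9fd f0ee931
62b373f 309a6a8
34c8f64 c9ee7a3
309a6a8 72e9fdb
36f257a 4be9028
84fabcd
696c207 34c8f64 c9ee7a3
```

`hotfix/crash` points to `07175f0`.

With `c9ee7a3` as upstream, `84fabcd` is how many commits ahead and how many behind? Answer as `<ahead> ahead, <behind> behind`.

Reachable from 84fabcd: {84fabcd}.
Reachable from c9ee7a3: {3772b7c, 84fabcd, c9ee7a3}.
Only in 84fabcd's history (ahead): {} — 0.
Only in c9ee7a3's history (behind): {3772b7c, c9ee7a3} — 2.

0 ahead, 2 behind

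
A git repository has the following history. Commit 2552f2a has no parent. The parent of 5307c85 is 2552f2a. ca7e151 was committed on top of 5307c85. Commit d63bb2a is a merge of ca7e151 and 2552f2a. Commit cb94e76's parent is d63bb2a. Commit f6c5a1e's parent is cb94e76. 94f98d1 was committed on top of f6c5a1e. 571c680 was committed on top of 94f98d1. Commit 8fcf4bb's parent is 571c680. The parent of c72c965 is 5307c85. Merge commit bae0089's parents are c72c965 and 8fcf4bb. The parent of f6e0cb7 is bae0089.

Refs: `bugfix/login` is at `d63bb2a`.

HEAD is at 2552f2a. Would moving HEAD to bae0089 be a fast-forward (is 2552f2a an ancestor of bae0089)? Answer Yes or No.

Yes

A fast-forward from 2552f2a to bae0089 is possible iff 2552f2a is an ancestor of bae0089.
Ancestors of bae0089: {2552f2a, 5307c85, 571c680, 8fcf4bb, 94f98d1, bae0089, c72c965, ca7e151, cb94e76, d63bb2a, f6c5a1e}.
2552f2a is among them, so fast-forward is possible.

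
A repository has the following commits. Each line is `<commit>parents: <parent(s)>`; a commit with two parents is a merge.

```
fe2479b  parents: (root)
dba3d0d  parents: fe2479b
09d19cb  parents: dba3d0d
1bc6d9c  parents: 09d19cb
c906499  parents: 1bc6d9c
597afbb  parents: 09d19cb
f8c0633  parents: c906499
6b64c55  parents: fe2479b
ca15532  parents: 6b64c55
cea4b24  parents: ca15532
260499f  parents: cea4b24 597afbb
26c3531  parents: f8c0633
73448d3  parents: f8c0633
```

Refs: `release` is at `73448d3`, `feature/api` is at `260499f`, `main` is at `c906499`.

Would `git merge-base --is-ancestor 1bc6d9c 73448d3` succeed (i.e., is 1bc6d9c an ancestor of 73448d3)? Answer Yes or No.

Yes

Ancestors of 73448d3 (commits reachable by following parents): {09d19cb, 1bc6d9c, 73448d3, c906499, dba3d0d, f8c0633, fe2479b}.
1bc6d9c is in that set, so it is an ancestor of 73448d3.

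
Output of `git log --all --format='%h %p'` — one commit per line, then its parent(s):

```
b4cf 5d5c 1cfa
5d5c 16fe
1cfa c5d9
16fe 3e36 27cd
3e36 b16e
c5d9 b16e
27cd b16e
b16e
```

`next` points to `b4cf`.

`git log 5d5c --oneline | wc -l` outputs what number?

5

Walking parent pointers from 5d5c: reachable set = {16fe, 27cd, 3e36, 5d5c, b16e}.
That is 5 commits.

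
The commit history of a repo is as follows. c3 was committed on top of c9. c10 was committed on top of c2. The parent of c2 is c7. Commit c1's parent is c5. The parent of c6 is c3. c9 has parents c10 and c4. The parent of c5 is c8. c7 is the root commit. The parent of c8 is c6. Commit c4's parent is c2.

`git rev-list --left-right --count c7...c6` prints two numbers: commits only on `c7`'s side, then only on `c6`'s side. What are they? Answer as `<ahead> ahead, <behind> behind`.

0 ahead, 6 behind

Reachable from c7: {c7}.
Reachable from c6: {c10, c2, c3, c4, c6, c7, c9}.
Only in c7's history (ahead): {} — 0.
Only in c6's history (behind): {c10, c2, c3, c4, c6, c9} — 6.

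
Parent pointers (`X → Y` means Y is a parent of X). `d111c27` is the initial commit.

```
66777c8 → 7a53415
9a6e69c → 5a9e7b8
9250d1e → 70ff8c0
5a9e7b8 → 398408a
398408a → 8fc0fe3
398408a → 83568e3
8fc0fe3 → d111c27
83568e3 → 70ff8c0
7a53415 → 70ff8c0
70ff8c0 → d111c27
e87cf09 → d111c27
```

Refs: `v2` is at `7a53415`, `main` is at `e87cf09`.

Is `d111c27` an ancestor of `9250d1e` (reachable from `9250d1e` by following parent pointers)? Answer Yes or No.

Yes

Ancestors of 9250d1e (commits reachable by following parents): {70ff8c0, 9250d1e, d111c27}.
d111c27 is in that set, so it is an ancestor of 9250d1e.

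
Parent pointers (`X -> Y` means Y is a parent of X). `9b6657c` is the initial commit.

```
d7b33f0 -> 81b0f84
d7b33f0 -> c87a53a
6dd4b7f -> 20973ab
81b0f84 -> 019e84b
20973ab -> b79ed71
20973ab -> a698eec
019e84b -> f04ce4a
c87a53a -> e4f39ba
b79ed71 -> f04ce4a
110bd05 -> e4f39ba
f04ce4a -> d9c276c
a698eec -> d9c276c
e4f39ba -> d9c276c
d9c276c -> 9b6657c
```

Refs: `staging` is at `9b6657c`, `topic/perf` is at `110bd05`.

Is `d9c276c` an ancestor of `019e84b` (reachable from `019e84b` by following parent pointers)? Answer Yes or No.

Ancestors of 019e84b (commits reachable by following parents): {019e84b, 9b6657c, d9c276c, f04ce4a}.
d9c276c is in that set, so it is an ancestor of 019e84b.

Yes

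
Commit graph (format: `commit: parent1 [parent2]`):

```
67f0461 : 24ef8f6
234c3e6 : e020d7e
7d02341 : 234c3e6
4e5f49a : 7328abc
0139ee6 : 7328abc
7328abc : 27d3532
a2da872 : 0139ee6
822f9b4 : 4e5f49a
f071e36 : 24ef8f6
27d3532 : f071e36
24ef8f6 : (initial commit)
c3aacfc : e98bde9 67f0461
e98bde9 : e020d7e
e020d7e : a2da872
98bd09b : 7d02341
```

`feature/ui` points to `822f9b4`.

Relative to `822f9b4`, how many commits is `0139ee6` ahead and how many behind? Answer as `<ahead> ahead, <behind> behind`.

1 ahead, 2 behind

Reachable from 0139ee6: {0139ee6, 24ef8f6, 27d3532, 7328abc, f071e36}.
Reachable from 822f9b4: {24ef8f6, 27d3532, 4e5f49a, 7328abc, 822f9b4, f071e36}.
Only in 0139ee6's history (ahead): {0139ee6} — 1.
Only in 822f9b4's history (behind): {4e5f49a, 822f9b4} — 2.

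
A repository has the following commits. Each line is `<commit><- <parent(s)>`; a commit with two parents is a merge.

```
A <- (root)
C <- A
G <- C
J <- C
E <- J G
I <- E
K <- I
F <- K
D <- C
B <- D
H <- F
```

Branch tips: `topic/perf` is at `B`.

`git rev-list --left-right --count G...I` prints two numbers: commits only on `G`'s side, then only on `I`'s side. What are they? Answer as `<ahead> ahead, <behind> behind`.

Reachable from G: {A, C, G}.
Reachable from I: {A, C, E, G, I, J}.
Only in G's history (ahead): {} — 0.
Only in I's history (behind): {E, I, J} — 3.

0 ahead, 3 behind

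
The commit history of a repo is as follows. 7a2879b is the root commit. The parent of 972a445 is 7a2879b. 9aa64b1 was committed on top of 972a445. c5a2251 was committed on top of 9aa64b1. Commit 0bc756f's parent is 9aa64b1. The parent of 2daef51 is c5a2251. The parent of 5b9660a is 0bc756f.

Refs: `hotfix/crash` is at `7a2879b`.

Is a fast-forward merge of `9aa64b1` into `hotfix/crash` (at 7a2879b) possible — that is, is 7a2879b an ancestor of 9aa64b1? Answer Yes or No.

A fast-forward from 7a2879b to 9aa64b1 is possible iff 7a2879b is an ancestor of 9aa64b1.
Ancestors of 9aa64b1: {7a2879b, 972a445, 9aa64b1}.
7a2879b is among them, so fast-forward is possible.

Yes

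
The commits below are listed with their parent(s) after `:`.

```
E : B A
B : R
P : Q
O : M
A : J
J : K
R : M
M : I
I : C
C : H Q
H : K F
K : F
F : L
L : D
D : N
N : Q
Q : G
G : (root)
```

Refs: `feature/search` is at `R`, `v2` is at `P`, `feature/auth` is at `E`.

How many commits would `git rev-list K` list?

Walking parent pointers from K: reachable set = {D, F, G, K, L, N, Q}.
That is 7 commits.

7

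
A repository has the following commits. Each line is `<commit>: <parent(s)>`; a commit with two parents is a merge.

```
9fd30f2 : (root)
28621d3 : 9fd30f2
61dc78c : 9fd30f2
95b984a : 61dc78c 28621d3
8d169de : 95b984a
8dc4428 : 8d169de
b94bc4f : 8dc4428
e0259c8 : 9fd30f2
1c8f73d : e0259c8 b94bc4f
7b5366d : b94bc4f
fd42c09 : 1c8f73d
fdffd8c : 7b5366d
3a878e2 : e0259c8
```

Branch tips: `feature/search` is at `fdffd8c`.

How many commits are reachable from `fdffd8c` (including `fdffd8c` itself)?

Walking parent pointers from fdffd8c: reachable set = {28621d3, 61dc78c, 7b5366d, 8d169de, 8dc4428, 95b984a, 9fd30f2, b94bc4f, fdffd8c}.
That is 9 commits.

9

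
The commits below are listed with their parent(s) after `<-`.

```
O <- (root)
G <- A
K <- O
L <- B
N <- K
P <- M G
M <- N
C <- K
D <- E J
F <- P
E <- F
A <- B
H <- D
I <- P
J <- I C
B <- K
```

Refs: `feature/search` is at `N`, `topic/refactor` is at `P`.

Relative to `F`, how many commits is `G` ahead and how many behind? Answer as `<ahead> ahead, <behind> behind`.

0 ahead, 4 behind

Reachable from G: {A, B, G, K, O}.
Reachable from F: {A, B, F, G, K, M, N, O, P}.
Only in G's history (ahead): {} — 0.
Only in F's history (behind): {F, M, N, P} — 4.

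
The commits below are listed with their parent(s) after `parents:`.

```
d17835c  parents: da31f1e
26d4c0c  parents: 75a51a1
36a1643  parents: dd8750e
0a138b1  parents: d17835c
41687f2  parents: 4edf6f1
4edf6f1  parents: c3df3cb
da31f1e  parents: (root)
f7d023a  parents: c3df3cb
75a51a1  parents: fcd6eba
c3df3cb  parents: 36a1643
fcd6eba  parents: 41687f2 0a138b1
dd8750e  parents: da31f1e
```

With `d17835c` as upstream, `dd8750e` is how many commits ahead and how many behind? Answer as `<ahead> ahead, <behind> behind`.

1 ahead, 1 behind

Reachable from dd8750e: {da31f1e, dd8750e}.
Reachable from d17835c: {d17835c, da31f1e}.
Only in dd8750e's history (ahead): {dd8750e} — 1.
Only in d17835c's history (behind): {d17835c} — 1.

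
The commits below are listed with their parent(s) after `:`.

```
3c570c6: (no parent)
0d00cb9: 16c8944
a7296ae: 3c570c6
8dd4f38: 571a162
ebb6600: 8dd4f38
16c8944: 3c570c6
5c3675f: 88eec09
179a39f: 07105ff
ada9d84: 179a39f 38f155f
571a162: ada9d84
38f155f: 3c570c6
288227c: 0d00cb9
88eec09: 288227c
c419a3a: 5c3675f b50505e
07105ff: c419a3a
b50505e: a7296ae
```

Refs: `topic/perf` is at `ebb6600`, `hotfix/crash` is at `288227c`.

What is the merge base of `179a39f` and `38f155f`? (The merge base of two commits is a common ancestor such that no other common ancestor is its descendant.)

Ancestors of 179a39f: {07105ff, 0d00cb9, 16c8944, 179a39f, 288227c, 3c570c6, 5c3675f, 88eec09, a7296ae, b50505e, c419a3a}.
Ancestors of 38f155f: {38f155f, 3c570c6}.
Common ancestors: {3c570c6}.
The only common ancestor is 3c570c6, so it is the merge base.

3c570c6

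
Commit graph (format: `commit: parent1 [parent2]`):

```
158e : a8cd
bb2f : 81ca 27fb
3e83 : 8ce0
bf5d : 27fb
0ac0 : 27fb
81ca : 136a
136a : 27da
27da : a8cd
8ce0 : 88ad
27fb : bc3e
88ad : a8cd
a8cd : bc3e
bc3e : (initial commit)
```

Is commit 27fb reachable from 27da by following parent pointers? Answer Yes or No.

Ancestors of 27da: {27da, a8cd, bc3e}.
27fb is not in that set, so it is not an ancestor of 27da.

No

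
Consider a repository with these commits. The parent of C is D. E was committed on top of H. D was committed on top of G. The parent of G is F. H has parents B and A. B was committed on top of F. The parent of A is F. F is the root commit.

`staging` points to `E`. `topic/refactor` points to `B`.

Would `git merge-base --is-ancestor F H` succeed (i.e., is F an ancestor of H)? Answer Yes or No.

Ancestors of H (commits reachable by following parents): {A, B, F, H}.
F is in that set, so it is an ancestor of H.

Yes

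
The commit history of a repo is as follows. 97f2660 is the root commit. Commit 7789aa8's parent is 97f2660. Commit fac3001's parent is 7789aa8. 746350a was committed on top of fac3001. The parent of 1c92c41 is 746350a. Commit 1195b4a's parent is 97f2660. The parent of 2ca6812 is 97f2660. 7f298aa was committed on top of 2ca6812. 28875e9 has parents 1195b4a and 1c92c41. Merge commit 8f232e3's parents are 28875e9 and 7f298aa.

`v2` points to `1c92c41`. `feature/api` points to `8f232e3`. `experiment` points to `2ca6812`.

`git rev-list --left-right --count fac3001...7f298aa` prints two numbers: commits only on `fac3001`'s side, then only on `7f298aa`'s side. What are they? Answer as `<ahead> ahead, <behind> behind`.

2 ahead, 2 behind

Reachable from fac3001: {7789aa8, 97f2660, fac3001}.
Reachable from 7f298aa: {2ca6812, 7f298aa, 97f2660}.
Only in fac3001's history (ahead): {7789aa8, fac3001} — 2.
Only in 7f298aa's history (behind): {2ca6812, 7f298aa} — 2.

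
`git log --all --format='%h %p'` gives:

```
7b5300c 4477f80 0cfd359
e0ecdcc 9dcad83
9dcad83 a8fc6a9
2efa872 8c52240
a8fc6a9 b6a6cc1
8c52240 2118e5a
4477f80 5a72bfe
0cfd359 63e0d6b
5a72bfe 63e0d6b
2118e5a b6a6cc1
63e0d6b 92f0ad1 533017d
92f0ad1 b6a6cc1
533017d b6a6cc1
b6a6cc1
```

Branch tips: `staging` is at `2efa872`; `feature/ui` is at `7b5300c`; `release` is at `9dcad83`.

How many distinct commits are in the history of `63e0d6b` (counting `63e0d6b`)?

4

Walking parent pointers from 63e0d6b: reachable set = {533017d, 63e0d6b, 92f0ad1, b6a6cc1}.
That is 4 commits.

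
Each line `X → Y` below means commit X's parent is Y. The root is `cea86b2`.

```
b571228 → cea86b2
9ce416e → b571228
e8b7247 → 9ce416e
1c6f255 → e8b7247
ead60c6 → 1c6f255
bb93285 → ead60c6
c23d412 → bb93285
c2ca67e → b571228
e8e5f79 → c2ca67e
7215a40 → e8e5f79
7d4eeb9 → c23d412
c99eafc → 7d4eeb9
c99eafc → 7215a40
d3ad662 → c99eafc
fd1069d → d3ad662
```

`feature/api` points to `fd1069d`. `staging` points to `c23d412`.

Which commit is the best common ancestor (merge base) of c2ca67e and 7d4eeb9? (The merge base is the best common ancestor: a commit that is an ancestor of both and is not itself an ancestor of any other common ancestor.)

Ancestors of c2ca67e: {b571228, c2ca67e, cea86b2}.
Ancestors of 7d4eeb9: {1c6f255, 7d4eeb9, 9ce416e, b571228, bb93285, c23d412, cea86b2, e8b7247, ead60c6}.
Common ancestors: {b571228, cea86b2}.
Among these, b571228 is not an ancestor of any other common ancestor — it is the merge base.

b571228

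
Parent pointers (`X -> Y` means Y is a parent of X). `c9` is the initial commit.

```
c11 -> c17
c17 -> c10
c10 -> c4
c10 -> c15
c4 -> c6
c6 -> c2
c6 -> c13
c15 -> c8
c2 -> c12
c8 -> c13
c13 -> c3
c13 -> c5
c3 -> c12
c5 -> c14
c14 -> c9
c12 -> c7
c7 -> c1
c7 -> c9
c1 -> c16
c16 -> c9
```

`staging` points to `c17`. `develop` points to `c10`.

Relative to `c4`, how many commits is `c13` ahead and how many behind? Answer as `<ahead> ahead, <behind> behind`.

Reachable from c13: {c1, c12, c13, c14, c16, c3, c5, c7, c9}.
Reachable from c4: {c1, c12, c13, c14, c16, c2, c3, c4, c5, c6, c7, c9}.
Only in c13's history (ahead): {} — 0.
Only in c4's history (behind): {c2, c4, c6} — 3.

0 ahead, 3 behind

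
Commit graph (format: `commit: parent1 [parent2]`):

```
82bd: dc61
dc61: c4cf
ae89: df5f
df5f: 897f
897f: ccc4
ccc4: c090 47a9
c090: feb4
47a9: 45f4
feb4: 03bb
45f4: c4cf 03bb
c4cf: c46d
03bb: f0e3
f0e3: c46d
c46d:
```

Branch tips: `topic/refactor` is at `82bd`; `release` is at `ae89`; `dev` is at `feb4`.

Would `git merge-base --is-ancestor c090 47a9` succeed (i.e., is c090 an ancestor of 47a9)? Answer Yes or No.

No

Ancestors of 47a9: {03bb, 45f4, 47a9, c46d, c4cf, f0e3}.
c090 is not in that set, so it is not an ancestor of 47a9.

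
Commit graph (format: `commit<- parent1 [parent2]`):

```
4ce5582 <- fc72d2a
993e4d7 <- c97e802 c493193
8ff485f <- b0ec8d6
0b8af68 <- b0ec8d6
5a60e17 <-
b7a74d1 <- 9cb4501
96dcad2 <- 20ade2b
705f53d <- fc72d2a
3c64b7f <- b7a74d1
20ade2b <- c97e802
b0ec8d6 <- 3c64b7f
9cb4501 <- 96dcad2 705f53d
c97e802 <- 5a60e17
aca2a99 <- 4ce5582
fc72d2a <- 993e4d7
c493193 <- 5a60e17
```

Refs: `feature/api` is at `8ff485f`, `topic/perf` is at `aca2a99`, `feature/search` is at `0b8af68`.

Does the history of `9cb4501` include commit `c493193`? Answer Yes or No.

Yes

Ancestors of 9cb4501 (commits reachable by following parents): {20ade2b, 5a60e17, 705f53d, 96dcad2, 993e4d7, 9cb4501, c493193, c97e802, fc72d2a}.
c493193 is in that set, so it is an ancestor of 9cb4501.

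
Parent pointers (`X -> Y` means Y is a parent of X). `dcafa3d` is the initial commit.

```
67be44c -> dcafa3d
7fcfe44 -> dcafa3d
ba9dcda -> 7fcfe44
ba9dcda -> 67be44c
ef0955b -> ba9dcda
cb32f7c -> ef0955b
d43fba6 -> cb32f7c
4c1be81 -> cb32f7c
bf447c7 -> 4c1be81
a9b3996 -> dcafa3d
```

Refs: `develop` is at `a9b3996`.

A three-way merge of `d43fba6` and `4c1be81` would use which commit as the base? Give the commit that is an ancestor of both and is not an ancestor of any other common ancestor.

cb32f7c

Ancestors of d43fba6: {67be44c, 7fcfe44, ba9dcda, cb32f7c, d43fba6, dcafa3d, ef0955b}.
Ancestors of 4c1be81: {4c1be81, 67be44c, 7fcfe44, ba9dcda, cb32f7c, dcafa3d, ef0955b}.
Common ancestors: {67be44c, 7fcfe44, ba9dcda, cb32f7c, dcafa3d, ef0955b}.
Among these, cb32f7c is not an ancestor of any other common ancestor — it is the merge base.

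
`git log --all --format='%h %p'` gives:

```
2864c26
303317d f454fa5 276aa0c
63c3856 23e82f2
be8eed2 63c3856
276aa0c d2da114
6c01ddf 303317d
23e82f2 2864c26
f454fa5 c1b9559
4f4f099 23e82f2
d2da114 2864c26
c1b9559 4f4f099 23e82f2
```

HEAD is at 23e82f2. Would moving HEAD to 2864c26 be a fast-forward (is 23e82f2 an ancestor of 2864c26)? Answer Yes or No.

A fast-forward from 23e82f2 to 2864c26 is possible iff 23e82f2 is an ancestor of 2864c26.
Ancestors of 2864c26: {2864c26}.
23e82f2 is not among them, so fast-forward is not possible.

No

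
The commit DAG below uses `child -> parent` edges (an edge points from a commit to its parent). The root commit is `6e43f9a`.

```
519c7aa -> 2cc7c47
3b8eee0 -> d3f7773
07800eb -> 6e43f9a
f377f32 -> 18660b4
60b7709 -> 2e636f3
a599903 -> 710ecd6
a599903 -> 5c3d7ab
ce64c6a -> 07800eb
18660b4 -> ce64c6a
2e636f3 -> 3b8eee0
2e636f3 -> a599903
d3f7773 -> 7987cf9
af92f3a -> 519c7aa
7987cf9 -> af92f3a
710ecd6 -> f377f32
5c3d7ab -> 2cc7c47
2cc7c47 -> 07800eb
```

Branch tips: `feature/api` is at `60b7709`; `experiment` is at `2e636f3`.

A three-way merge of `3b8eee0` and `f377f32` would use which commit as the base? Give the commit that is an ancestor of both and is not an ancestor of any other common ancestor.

Ancestors of 3b8eee0: {07800eb, 2cc7c47, 3b8eee0, 519c7aa, 6e43f9a, 7987cf9, af92f3a, d3f7773}.
Ancestors of f377f32: {07800eb, 18660b4, 6e43f9a, ce64c6a, f377f32}.
Common ancestors: {07800eb, 6e43f9a}.
Among these, 07800eb is not an ancestor of any other common ancestor — it is the merge base.

07800eb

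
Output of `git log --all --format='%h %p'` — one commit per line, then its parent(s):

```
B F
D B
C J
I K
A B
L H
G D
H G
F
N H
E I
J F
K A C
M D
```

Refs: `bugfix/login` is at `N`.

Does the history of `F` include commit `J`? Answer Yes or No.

Ancestors of F: {F}.
J is not in that set, so it is not an ancestor of F.

No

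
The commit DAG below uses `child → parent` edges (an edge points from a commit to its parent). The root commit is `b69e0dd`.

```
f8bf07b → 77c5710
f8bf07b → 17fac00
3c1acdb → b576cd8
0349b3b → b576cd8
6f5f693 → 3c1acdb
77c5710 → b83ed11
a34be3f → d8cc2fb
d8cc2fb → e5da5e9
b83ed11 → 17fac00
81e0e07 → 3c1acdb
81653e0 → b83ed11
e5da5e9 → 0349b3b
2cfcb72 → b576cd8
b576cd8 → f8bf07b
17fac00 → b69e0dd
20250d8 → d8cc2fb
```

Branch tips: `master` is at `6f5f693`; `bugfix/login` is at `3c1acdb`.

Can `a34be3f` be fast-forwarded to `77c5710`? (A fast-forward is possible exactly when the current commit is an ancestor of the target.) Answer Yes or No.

No

A fast-forward from a34be3f to 77c5710 is possible iff a34be3f is an ancestor of 77c5710.
Ancestors of 77c5710: {17fac00, 77c5710, b69e0dd, b83ed11}.
a34be3f is not among them, so fast-forward is not possible.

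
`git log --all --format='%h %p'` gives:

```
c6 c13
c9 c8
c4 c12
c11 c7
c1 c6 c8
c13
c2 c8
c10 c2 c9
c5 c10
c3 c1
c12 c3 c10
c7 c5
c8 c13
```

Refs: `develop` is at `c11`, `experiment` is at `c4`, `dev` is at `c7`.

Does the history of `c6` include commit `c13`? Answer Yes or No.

Ancestors of c6 (commits reachable by following parents): {c13, c6}.
c13 is in that set, so it is an ancestor of c6.

Yes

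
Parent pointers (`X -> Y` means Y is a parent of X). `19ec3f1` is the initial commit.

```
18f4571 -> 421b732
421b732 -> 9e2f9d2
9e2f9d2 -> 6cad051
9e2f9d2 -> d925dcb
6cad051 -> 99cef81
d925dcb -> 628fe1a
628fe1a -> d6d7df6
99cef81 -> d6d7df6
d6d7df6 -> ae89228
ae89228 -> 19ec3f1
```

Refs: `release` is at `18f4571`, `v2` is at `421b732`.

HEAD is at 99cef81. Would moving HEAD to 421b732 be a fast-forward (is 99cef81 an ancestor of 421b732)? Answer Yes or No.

Yes

A fast-forward from 99cef81 to 421b732 is possible iff 99cef81 is an ancestor of 421b732.
Ancestors of 421b732: {19ec3f1, 421b732, 628fe1a, 6cad051, 99cef81, 9e2f9d2, ae89228, d6d7df6, d925dcb}.
99cef81 is among them, so fast-forward is possible.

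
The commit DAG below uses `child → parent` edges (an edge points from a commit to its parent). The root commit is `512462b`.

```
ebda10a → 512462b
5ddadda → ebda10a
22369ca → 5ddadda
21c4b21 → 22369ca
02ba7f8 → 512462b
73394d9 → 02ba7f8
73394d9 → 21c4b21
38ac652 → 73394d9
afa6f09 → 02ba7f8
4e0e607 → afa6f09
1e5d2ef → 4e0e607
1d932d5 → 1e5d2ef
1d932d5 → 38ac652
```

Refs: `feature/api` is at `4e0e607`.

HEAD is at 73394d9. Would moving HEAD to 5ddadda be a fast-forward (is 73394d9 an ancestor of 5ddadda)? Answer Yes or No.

No

A fast-forward from 73394d9 to 5ddadda is possible iff 73394d9 is an ancestor of 5ddadda.
Ancestors of 5ddadda: {512462b, 5ddadda, ebda10a}.
73394d9 is not among them, so fast-forward is not possible.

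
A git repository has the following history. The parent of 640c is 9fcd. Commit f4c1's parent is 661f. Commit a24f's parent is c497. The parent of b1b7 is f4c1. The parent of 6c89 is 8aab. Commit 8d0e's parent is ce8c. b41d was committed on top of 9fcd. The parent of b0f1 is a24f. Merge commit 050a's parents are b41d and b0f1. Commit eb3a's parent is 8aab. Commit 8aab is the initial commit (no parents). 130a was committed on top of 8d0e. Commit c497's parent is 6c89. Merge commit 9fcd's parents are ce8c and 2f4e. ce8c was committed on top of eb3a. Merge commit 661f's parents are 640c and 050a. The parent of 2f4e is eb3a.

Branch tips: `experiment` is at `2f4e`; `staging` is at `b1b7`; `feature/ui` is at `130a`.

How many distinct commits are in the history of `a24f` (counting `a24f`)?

4

Walking parent pointers from a24f: reachable set = {6c89, 8aab, a24f, c497}.
That is 4 commits.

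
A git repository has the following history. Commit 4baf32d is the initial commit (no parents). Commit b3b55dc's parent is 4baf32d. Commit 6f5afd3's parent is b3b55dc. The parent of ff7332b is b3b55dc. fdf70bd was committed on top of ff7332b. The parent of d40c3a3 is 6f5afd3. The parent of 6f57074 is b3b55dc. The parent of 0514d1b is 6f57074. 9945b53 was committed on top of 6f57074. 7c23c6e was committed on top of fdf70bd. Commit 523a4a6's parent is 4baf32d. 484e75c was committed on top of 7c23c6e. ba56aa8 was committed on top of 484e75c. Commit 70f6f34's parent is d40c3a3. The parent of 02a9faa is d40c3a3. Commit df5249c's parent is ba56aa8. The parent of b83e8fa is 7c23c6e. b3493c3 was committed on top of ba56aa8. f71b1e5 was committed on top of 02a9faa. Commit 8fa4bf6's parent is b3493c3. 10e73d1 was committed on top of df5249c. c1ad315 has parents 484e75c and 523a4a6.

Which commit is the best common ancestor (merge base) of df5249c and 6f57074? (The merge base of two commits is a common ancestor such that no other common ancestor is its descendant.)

b3b55dc

Ancestors of df5249c: {484e75c, 4baf32d, 7c23c6e, b3b55dc, ba56aa8, df5249c, fdf70bd, ff7332b}.
Ancestors of 6f57074: {4baf32d, 6f57074, b3b55dc}.
Common ancestors: {4baf32d, b3b55dc}.
Among these, b3b55dc is not an ancestor of any other common ancestor — it is the merge base.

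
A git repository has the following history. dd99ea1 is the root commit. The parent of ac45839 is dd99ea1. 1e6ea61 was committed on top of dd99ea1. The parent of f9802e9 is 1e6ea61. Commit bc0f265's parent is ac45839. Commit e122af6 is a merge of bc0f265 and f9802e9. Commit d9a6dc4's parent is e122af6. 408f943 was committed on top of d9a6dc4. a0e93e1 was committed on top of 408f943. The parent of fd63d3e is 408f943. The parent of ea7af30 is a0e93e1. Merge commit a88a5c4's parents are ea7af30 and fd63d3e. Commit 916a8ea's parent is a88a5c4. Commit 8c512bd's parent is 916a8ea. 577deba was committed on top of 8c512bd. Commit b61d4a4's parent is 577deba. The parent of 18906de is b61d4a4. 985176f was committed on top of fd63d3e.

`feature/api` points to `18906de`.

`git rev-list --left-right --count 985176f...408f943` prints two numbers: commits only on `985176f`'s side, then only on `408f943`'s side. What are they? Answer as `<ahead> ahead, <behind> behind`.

Reachable from 985176f: {1e6ea61, 408f943, 985176f, ac45839, bc0f265, d9a6dc4, dd99ea1, e122af6, f9802e9, fd63d3e}.
Reachable from 408f943: {1e6ea61, 408f943, ac45839, bc0f265, d9a6dc4, dd99ea1, e122af6, f9802e9}.
Only in 985176f's history (ahead): {985176f, fd63d3e} — 2.
Only in 408f943's history (behind): {} — 0.

2 ahead, 0 behind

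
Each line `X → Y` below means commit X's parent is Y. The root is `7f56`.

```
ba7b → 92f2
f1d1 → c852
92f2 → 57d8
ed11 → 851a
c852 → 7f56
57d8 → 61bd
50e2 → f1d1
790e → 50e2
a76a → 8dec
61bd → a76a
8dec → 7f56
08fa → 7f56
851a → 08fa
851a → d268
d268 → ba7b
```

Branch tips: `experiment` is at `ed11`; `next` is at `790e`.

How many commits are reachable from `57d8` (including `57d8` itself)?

Walking parent pointers from 57d8: reachable set = {57d8, 61bd, 7f56, 8dec, a76a}.
That is 5 commits.

5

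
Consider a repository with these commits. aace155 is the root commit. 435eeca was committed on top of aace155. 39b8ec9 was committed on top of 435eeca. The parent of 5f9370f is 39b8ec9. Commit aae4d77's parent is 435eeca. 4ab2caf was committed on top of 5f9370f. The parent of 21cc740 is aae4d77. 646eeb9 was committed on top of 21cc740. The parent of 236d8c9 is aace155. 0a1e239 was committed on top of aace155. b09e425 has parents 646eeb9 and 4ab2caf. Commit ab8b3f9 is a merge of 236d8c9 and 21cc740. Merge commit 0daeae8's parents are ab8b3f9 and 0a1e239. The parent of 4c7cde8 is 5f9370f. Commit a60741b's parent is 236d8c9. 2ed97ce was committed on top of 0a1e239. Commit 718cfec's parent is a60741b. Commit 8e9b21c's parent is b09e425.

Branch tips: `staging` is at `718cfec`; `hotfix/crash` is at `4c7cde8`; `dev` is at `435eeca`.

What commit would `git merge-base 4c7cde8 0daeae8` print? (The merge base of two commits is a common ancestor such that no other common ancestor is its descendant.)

Ancestors of 4c7cde8: {39b8ec9, 435eeca, 4c7cde8, 5f9370f, aace155}.
Ancestors of 0daeae8: {0a1e239, 0daeae8, 21cc740, 236d8c9, 435eeca, aace155, aae4d77, ab8b3f9}.
Common ancestors: {435eeca, aace155}.
Among these, 435eeca is not an ancestor of any other common ancestor — it is the merge base.

435eeca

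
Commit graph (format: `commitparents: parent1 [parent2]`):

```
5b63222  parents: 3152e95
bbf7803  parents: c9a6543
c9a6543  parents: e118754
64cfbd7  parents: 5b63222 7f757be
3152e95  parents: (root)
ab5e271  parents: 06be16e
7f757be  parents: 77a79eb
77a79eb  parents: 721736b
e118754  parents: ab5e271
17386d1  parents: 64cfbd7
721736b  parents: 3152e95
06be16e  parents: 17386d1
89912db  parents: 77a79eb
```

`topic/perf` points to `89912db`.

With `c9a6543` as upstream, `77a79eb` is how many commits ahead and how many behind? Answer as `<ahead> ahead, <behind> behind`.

0 ahead, 8 behind

Reachable from 77a79eb: {3152e95, 721736b, 77a79eb}.
Reachable from c9a6543: {06be16e, 17386d1, 3152e95, 5b63222, 64cfbd7, 721736b, 77a79eb, 7f757be, ab5e271, c9a6543, e118754}.
Only in 77a79eb's history (ahead): {} — 0.
Only in c9a6543's history (behind): {06be16e, 17386d1, 5b63222, 64cfbd7, 7f757be, ab5e271, c9a6543, e118754} — 8.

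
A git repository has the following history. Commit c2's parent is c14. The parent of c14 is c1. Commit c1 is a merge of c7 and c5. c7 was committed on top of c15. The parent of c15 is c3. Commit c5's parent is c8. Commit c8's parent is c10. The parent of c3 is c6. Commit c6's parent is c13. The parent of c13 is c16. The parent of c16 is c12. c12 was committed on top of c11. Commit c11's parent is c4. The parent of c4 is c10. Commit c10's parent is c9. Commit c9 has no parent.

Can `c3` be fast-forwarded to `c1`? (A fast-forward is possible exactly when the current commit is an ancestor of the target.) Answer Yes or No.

Yes

A fast-forward from c3 to c1 is possible iff c3 is an ancestor of c1.
Ancestors of c1: {c1, c10, c11, c12, c13, c15, c16, c3, c4, c5, c6, c7, c8, c9}.
c3 is among them, so fast-forward is possible.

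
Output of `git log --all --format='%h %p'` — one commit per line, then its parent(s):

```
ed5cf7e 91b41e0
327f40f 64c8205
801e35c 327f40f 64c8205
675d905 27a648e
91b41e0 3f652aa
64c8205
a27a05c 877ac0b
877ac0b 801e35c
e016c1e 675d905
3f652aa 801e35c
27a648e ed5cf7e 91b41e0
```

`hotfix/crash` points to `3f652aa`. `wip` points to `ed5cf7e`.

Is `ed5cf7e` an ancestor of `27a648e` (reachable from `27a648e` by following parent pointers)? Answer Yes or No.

Yes

Ancestors of 27a648e (commits reachable by following parents): {27a648e, 327f40f, 3f652aa, 64c8205, 801e35c, 91b41e0, ed5cf7e}.
ed5cf7e is in that set, so it is an ancestor of 27a648e.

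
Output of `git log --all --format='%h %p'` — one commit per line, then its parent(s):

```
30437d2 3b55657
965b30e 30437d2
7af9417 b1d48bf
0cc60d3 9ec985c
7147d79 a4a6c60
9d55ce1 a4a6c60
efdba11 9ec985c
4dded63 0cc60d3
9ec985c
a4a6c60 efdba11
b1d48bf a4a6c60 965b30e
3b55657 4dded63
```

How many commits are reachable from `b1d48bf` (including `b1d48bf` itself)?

Walking parent pointers from b1d48bf: reachable set = {0cc60d3, 30437d2, 3b55657, 4dded63, 965b30e, 9ec985c, a4a6c60, b1d48bf, efdba11}.
That is 9 commits.

9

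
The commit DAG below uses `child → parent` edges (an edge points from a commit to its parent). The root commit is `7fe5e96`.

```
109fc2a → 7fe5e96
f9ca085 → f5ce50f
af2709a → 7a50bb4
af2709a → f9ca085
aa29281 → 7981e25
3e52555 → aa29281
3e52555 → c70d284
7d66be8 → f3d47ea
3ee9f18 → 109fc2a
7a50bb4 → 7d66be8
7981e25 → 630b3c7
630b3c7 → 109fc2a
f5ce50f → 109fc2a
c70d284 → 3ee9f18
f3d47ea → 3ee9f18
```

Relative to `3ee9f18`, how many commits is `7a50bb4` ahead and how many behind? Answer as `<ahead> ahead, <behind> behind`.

Reachable from 7a50bb4: {109fc2a, 3ee9f18, 7a50bb4, 7d66be8, 7fe5e96, f3d47ea}.
Reachable from 3ee9f18: {109fc2a, 3ee9f18, 7fe5e96}.
Only in 7a50bb4's history (ahead): {7a50bb4, 7d66be8, f3d47ea} — 3.
Only in 3ee9f18's history (behind): {} — 0.

3 ahead, 0 behind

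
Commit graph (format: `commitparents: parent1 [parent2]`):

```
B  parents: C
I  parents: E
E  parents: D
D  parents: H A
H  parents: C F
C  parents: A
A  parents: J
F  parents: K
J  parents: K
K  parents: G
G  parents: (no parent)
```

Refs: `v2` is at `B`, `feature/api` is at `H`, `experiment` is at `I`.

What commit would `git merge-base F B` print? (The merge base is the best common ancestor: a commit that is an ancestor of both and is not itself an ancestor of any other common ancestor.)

K

Ancestors of F: {F, G, K}.
Ancestors of B: {A, B, C, G, J, K}.
Common ancestors: {G, K}.
Among these, K is not an ancestor of any other common ancestor — it is the merge base.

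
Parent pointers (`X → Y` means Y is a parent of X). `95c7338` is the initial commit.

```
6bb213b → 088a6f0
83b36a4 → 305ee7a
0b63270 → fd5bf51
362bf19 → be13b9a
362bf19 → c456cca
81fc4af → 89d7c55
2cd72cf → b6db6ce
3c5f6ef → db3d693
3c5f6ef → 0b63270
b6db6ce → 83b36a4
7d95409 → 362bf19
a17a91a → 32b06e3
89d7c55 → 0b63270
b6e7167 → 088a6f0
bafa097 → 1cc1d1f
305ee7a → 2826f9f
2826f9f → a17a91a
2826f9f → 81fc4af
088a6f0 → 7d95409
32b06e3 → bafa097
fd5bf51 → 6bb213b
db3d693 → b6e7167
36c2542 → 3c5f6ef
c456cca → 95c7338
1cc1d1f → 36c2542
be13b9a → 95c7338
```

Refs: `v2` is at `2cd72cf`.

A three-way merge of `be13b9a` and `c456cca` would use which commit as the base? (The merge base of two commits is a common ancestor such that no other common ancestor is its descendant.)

Ancestors of be13b9a: {95c7338, be13b9a}.
Ancestors of c456cca: {95c7338, c456cca}.
Common ancestors: {95c7338}.
The only common ancestor is 95c7338, so it is the merge base.

95c7338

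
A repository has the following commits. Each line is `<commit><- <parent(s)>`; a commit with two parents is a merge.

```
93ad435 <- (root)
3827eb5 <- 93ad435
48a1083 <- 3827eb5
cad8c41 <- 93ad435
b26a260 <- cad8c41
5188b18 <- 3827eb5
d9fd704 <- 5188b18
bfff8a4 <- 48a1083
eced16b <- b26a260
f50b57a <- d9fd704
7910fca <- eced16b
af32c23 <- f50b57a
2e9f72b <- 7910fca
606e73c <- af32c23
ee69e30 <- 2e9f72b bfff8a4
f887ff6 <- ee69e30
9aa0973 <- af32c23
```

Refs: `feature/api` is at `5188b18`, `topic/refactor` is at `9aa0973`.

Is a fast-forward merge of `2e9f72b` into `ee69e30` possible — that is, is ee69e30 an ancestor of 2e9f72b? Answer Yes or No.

No

A fast-forward from ee69e30 to 2e9f72b is possible iff ee69e30 is an ancestor of 2e9f72b.
Ancestors of 2e9f72b: {2e9f72b, 7910fca, 93ad435, b26a260, cad8c41, eced16b}.
ee69e30 is not among them, so fast-forward is not possible.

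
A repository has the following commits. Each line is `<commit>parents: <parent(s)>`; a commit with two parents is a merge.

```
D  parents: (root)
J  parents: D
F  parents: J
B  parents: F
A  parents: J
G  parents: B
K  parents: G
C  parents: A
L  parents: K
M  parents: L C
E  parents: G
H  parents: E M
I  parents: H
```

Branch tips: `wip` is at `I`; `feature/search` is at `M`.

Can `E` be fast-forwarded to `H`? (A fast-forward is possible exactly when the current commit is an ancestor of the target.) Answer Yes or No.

Yes

A fast-forward from E to H is possible iff E is an ancestor of H.
Ancestors of H: {A, B, C, D, E, F, G, H, J, K, L, M}.
E is among them, so fast-forward is possible.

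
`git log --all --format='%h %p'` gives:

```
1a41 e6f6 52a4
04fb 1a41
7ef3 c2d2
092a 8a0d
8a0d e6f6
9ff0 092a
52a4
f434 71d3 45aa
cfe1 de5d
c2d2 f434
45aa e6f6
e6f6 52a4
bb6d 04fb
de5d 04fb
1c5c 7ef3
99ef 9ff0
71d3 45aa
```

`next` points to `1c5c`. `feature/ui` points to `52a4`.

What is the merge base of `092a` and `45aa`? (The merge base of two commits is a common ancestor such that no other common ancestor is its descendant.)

Ancestors of 092a: {092a, 52a4, 8a0d, e6f6}.
Ancestors of 45aa: {45aa, 52a4, e6f6}.
Common ancestors: {52a4, e6f6}.
Among these, e6f6 is not an ancestor of any other common ancestor — it is the merge base.

e6f6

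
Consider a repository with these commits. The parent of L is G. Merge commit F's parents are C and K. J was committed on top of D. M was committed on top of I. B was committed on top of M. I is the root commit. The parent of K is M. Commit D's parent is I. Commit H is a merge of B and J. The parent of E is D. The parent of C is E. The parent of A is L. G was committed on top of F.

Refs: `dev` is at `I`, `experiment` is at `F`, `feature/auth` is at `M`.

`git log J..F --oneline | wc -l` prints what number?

5

Reachable from F: {C, D, E, F, I, K, M}.
Reachable from J: {D, I, J}.
In F's history but not J's: {C, E, F, K, M} — 5 commits.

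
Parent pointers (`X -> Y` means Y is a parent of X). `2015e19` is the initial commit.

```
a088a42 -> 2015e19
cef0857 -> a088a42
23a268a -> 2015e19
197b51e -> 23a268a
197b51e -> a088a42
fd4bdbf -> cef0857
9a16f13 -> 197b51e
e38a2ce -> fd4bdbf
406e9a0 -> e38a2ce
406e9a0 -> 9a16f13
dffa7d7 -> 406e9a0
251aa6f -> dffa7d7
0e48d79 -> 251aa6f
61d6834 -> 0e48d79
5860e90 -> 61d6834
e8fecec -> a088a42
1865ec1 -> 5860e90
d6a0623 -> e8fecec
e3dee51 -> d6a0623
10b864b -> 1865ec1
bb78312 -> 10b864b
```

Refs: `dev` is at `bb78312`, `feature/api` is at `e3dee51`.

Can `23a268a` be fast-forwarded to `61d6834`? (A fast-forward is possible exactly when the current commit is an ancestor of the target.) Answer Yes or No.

A fast-forward from 23a268a to 61d6834 is possible iff 23a268a is an ancestor of 61d6834.
Ancestors of 61d6834: {0e48d79, 197b51e, 2015e19, 23a268a, 251aa6f, 406e9a0, 61d6834, 9a16f13, a088a42, cef0857, dffa7d7, e38a2ce, fd4bdbf}.
23a268a is among them, so fast-forward is possible.

Yes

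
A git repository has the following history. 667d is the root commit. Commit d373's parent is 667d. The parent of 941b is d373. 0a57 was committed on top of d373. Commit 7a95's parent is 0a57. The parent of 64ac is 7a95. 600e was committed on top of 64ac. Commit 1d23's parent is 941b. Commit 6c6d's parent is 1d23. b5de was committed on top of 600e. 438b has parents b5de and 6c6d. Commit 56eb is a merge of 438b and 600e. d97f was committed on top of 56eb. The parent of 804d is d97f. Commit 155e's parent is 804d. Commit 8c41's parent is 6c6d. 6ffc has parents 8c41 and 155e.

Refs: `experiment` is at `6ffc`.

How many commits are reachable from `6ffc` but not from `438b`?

6

Reachable from 6ffc: {0a57, 155e, 1d23, 438b, 56eb, 600e, 64ac, 667d, 6c6d, 6ffc, 7a95, 804d, 8c41, 941b, b5de, d373, d97f}.
Reachable from 438b: {0a57, 1d23, 438b, 600e, 64ac, 667d, 6c6d, 7a95, 941b, b5de, d373}.
In 6ffc's history but not 438b's: {155e, 56eb, 6ffc, 804d, 8c41, d97f} — 6 commits.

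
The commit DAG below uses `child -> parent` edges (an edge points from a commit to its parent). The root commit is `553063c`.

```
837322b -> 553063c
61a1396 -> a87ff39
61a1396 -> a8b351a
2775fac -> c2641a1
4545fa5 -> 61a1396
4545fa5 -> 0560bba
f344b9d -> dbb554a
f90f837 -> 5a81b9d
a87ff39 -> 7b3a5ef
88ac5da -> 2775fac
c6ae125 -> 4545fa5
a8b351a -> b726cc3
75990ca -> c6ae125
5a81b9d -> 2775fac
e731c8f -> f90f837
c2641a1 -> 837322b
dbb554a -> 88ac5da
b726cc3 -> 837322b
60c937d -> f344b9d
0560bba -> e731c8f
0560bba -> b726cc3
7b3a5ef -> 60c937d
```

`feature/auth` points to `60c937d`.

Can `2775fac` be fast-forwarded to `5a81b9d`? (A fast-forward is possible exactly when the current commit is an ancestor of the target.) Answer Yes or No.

Yes

A fast-forward from 2775fac to 5a81b9d is possible iff 2775fac is an ancestor of 5a81b9d.
Ancestors of 5a81b9d: {2775fac, 553063c, 5a81b9d, 837322b, c2641a1}.
2775fac is among them, so fast-forward is possible.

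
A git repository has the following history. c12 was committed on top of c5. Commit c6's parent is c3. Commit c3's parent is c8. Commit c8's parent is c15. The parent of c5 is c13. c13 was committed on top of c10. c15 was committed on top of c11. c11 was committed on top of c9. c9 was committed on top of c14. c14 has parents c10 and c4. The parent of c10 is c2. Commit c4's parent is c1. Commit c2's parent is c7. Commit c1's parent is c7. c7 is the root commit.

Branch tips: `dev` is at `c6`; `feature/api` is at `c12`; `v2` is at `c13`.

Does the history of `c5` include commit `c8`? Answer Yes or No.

Ancestors of c5: {c10, c13, c2, c5, c7}.
c8 is not in that set, so it is not an ancestor of c5.

No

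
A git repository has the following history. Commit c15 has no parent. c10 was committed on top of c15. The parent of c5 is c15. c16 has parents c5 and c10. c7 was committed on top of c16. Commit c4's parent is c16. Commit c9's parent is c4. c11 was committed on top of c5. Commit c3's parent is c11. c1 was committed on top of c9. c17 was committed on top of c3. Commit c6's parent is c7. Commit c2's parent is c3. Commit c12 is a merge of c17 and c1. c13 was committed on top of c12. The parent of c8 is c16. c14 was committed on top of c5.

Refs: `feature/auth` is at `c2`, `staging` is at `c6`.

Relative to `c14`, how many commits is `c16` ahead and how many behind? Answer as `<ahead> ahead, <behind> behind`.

Reachable from c16: {c10, c15, c16, c5}.
Reachable from c14: {c14, c15, c5}.
Only in c16's history (ahead): {c10, c16} — 2.
Only in c14's history (behind): {c14} — 1.

2 ahead, 1 behind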